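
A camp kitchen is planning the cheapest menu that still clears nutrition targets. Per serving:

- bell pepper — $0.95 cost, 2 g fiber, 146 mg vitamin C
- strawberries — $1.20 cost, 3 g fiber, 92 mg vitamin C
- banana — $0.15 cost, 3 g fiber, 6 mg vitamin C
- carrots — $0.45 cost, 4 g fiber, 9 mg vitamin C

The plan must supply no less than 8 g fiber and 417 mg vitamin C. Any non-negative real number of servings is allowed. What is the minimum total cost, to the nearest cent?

An LP optimum is at a vertex; with two nutrient constraints at most two foods are used. Check each candidate.
bell pepper only: max(8/2, 417/146) = 4 servings → $3.80.
strawberries only: max(8/3, 417/92) = 4.533 servings → $5.44.
banana only: max(8/3, 417/6) = 69.5 servings → $10.43.
carrots only: max(8/4, 417/9) = 46.33 servings → $20.85.
bell pepper + strawberries with both tight: 2.028 servings and 1.315 servings → $3.50.
bell pepper + banana with both tight: 2.824 servings and 0.784 servings → $2.80.
bell pepper + carrots with both tight: 2.82 servings and 0.5901 servings → $2.94.
strawberries + banana: intersection lies outside the first quadrant.
strawberries + carrots: intersection lies outside the first quadrant.
banana + carrots: intersection lies outside the first quadrant.
So the least-cost plan costs $2.80.

$2.80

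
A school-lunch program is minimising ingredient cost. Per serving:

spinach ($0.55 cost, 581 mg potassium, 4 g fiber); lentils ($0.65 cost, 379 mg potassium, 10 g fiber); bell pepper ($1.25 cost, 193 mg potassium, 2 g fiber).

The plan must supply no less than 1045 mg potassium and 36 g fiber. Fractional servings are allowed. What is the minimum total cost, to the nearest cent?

$2.34

An LP optimum is at a vertex; with two nutrient constraints at most two foods are used. Check each candidate.
spinach only: max(1045/581, 36/4) = 9 servings → $4.95.
lentils only: max(1045/379, 36/10) = 3.6 servings → $2.34.
bell pepper only: max(1045/193, 36/2) = 18 servings → $22.50.
spinach + lentils: intersection lies outside the first quadrant.
spinach + bell pepper with both targets exact would need a negative amount; discard.
lentils + bell pepper: the both-tight solution has a negative serving — not a feasible corner.
The minimum over all feasible corners is $2.34.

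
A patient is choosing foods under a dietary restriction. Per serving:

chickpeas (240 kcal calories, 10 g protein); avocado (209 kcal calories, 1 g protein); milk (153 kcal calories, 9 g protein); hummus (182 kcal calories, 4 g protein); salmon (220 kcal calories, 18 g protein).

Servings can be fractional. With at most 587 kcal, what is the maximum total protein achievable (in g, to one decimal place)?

Protein per kcal: salmon 0.08182, milk 0.05882, chickpeas 0.04167, hummus 0.02198, avocado 0.004785.
With no serving limits, spend the whole calories allowance on salmon: 587 kcal / 220 kcal × 18 g = 48.0 g.

48.0 g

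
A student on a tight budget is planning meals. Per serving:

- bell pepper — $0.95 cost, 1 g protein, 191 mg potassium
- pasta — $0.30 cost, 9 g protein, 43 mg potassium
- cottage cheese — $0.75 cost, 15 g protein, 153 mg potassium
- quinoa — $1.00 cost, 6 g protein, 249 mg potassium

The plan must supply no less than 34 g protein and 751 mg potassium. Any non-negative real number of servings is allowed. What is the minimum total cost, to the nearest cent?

$3.21

Minimising a linear cost over {protein ≥ 34, potassium ≥ 751, servings ≥ 0} — the optimum is at a vertex, using one or two foods.
bell pepper only: max(34/1, 751/191) = 34 servings → $32.30.
pasta only: max(34/9, 751/43) = 17.47 servings → $5.24.
cottage cheese only: max(34/15, 751/153) = 4.908 servings → $3.68.
quinoa only: max(34/6, 751/249) = 5.667 servings → $5.67.
bell pepper + pasta with both tight: 3.161 servings and 3.427 servings → $4.03.
bell pepper + cottage cheese with both tight: 2.236 servings and 2.118 servings → $3.71.
bell pepper + quinoa with both targets exact would need a negative amount; discard.
pasta + cottage cheese: the both-tight solution has a negative serving — not a feasible corner.
pasta + quinoa with both tight: 1.997 servings and 2.671 servings → $3.27.
cottage cheese + quinoa with both tight: 1.406 servings and 2.152 servings → $3.21.
The minimum over all feasible corners is $3.21.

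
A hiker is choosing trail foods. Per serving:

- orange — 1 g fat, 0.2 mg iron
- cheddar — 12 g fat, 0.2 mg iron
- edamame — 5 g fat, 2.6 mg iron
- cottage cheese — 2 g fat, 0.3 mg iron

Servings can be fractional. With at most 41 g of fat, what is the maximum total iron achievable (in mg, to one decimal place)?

Iron per g fat: edamame 0.52, orange 0.2, cottage cheese 0.15, cheddar 0.01667.
With no serving limits, spend the whole fat allowance on edamame: 41 g / 5 g × 2.6 mg = 21.3 mg.

21.3 mg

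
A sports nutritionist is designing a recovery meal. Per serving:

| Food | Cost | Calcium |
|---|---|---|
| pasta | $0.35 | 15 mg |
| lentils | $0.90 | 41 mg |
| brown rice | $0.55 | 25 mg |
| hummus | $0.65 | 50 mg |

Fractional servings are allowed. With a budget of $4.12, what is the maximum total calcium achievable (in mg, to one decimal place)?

Calcium per dollar: hummus 76.92, lentils 45.56, brown rice 45.45, pasta 42.86.
With no serving limits, spend the whole cost allowance on hummus: $4.12 / $0.65 × 50 mg = 316.9 mg.

316.9 mg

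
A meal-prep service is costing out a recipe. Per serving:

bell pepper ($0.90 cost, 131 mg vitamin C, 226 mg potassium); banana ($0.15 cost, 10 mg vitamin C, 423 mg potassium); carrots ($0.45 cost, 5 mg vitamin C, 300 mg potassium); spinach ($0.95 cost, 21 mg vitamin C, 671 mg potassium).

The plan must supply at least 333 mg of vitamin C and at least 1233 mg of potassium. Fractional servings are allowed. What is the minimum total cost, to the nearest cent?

With two linear requirements the optimum uses one or two foods; enumerate the corners.
bell pepper only: max(333/131, 1233/226) = 5.456 servings → $4.91.
banana only: max(333/10, 1233/423) = 33.3 servings → $5.00.
carrots only: max(333/5, 1233/300) = 66.6 servings → $29.97.
spinach only: max(333/21, 1233/671) = 15.86 servings → $15.06.
bell pepper + banana with both tight: 2.418 servings and 1.623 servings → $2.42.
bell pepper + carrots with both tight: 2.456 servings and 2.26 servings → $3.23.
bell pepper + spinach with both tight: 2.376 servings and 1.037 servings → $3.12.
banana + carrots: intersection lies outside the first quadrant.
banana + spinach: intersection lies outside the first quadrant.
carrots + spinach with both targets exact would need a negative amount; discard.
So the least-cost plan costs $2.42.

$2.42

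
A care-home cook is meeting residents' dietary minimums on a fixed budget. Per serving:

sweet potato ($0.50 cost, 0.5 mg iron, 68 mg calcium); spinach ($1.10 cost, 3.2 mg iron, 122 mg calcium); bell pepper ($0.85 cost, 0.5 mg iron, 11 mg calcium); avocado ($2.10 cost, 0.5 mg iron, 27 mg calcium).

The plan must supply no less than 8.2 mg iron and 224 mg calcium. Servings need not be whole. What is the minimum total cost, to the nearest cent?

For a min-cost LP with two ≥-constraints, a basic feasible solution has at most two positive variables.
sweet potato only: max(8.2/0.5, 224/68) = 16.4 servings → $8.20.
spinach only: max(8.2/3.2, 224/122) = 2.562 servings → $2.82.
bell pepper only: max(8.2/0.5, 224/11) = 20.36 servings → $17.31.
avocado only: max(8.2/0.5, 224/27) = 16.4 servings → $34.44.
sweet potato + spinach: intersection lies outside the first quadrant.
sweet potato + bell pepper with both tight: 0.7649 servings and 15.64 servings → $13.67.
sweet potato + avocado: intersection lies outside the first quadrant.
spinach + bell pepper with both tight: 0.845 servings and 10.99 servings → $10.27.
spinach + avocado: the both-tight solution has a negative serving — not a feasible corner.
bell pepper + avocado with both tight: 13.68 servings and 2.725 servings → $17.35.
The minimum over all feasible corners is $2.82.

$2.82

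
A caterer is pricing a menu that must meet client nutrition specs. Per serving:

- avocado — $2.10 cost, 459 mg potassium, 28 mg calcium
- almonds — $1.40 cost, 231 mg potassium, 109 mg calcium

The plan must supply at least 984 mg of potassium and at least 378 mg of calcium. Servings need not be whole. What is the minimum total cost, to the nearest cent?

Compare the cost at each extreme point of the feasible region.
avocado only: max(984/459, 378/28) = 13.5 servings → $28.35.
almonds only: max(984/231, 378/109) = 4.26 servings → $5.96.
avocado + almonds with both tight: 0.4577 servings and 3.35 servings → $5.65.
The minimum over all feasible corners is $5.65.

$5.65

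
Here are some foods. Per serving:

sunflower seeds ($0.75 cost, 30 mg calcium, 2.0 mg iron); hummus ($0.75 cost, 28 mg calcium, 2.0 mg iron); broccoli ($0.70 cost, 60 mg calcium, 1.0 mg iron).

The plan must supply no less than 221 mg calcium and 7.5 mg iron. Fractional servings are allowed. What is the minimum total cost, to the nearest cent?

$3.60

The cheapest plan sits at a corner of the feasible region — with two constraints it uses at most two foods.
sunflower seeds only: max(221/30, 7.5/2.0) = 7.367 servings → $5.53.
hummus only: max(221/28, 7.5/2.0) = 7.893 servings → $5.92.
broccoli only: max(221/60, 7.5/1.0) = 7.5 servings → $5.25.
sunflower seeds + hummus: the both-tight solution has a negative serving — not a feasible corner.
sunflower seeds + broccoli with both tight: 2.544 servings and 2.411 servings → $3.60.
hummus + broccoli with both tight: 2.489 servings and 2.522 servings → $3.63.
Cheapest feasible corner: $3.60.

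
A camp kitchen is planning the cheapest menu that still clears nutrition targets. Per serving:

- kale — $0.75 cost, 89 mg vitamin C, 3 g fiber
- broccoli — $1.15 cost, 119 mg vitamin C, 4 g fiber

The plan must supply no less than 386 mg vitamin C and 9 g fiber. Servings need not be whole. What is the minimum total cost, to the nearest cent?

$3.25

An LP optimum is at a vertex; with two nutrient constraints at most two foods are used. Check each candidate.
kale only: max(386/89, 9/3) = 4.337 servings → $3.25.
broccoli only: max(386/119, 9/4) = 3.244 servings → $3.73.
kale + broccoli with both targets exact would need a negative amount; discard.
Cheapest feasible corner: $3.25.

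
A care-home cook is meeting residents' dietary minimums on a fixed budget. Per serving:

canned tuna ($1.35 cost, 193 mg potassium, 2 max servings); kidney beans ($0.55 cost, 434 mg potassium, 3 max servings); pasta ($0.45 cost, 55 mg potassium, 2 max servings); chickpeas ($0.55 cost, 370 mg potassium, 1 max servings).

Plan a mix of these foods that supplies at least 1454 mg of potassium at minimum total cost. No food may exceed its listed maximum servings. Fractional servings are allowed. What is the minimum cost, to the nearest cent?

Cost per mg of potassium: kidney beans $0.0013, chickpeas $0.0015, canned tuna $0.0070, pasta $0.0082.
Take 3 servings of kidney beans: +1302.0 mg potassium for $1.65 (total $1.65, still need 152.0 mg).
Take 0.4108 servings of chickpeas: +152.0 mg potassium for $0.23 (total $1.88, still need 0.0 mg).
Filling from the cheapest source first is optimal under one linear minimum: $1.88.

$1.88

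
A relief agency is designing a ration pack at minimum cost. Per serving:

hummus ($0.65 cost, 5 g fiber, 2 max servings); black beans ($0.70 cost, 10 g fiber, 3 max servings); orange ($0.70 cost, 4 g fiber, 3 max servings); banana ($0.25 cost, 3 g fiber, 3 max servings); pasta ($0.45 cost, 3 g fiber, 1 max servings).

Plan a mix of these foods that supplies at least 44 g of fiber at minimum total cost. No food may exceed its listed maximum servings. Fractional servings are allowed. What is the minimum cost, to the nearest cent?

Cost per g of fiber: black beans $0.0700, banana $0.0833, hummus $0.1300, pasta $0.1500, orange $0.1750.
Take 3 servings of black beans: +30.0 g fiber for $2.10 (total $2.10, still need 14.0 g).
Take 3 servings of banana: +9.0 g fiber for $0.75 (total $2.85, still need 5.0 g).
Take 1 serving of hummus: +5.0 g fiber for $0.65 (total $3.50, still need 0.0 g).
Greedy by cheapest-per-g is optimal for a single linear constraint, so the minimum cost is $3.50.

$3.50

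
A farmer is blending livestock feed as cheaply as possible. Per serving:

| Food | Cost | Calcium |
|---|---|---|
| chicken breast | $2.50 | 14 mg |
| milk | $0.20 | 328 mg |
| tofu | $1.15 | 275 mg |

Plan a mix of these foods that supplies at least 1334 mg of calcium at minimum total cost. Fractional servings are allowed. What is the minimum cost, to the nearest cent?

$0.81

Cost per mg of calcium: milk $0.0006, tofu $0.0042, chicken breast $0.1786.
With no serving limits, use only milk: 1334 mg / 328 mg = 4.067 servings × $0.20 = $0.81.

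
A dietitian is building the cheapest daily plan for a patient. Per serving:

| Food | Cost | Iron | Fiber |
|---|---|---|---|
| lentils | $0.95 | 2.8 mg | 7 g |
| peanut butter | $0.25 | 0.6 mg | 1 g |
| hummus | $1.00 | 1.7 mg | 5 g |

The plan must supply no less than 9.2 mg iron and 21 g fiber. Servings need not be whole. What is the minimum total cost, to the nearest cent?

$3.12

A basic optimal solution has at most two foods positive. Try each food alone and each pair with both targets met exactly.
lentils only: max(9.2/2.8, 21/7) = 3.286 servings → $3.12.
peanut butter only: max(9.2/0.6, 21/1) = 21 servings → $5.25.
hummus only: max(9.2/1.7, 21/5) = 5.412 servings → $5.41.
lentils + peanut butter with both tight: 2.429 servings and 4 servings → $3.31.
lentils + hummus with both targets exact would need a negative amount; discard.
peanut butter + hummus with both tight: 7.923 servings and 2.615 servings → $4.60.
The minimum over all feasible corners is $3.12.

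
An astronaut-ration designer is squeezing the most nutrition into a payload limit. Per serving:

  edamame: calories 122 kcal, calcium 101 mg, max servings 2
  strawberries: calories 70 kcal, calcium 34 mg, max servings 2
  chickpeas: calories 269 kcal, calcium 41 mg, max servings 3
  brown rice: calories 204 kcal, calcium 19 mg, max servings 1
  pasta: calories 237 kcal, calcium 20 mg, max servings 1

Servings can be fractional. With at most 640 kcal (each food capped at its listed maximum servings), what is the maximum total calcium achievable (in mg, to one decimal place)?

309.0 mg

Calcium per kcal: edamame 0.8279, strawberries 0.4857, chickpeas 0.1524, brown rice 0.09314, pasta 0.08439.
Take 2 servings of edamame: uses 244 kcal, +202.0 mg calcium (running total 202.0 mg).
Take 2 servings of strawberries: uses 140 kcal, +68.0 mg calcium (running total 270.0 mg).
Take 0.9517 servings of chickpeas: uses 256 kcal, +39.0 mg calcium (running total 309.0 mg).
Greedy by best ratio exhausts the calories allowance optimally: 309.0 mg.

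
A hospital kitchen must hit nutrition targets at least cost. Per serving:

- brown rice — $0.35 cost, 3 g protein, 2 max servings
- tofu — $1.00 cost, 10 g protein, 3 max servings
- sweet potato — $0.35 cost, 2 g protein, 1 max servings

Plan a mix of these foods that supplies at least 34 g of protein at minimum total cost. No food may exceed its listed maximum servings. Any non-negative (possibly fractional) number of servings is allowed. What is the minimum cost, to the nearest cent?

$3.47

Cost per g of protein: tofu $0.1000, brown rice $0.1167, sweet potato $0.1750.
Take 3 servings of tofu: +30.0 g protein for $3.00 (total $3.00, still need 4.0 g).
Take 1.333 servings of brown rice: +4.0 g protein for $0.47 (total $3.47, still need 0.0 g).
Filling from the cheapest source first is optimal under one linear minimum: $3.47.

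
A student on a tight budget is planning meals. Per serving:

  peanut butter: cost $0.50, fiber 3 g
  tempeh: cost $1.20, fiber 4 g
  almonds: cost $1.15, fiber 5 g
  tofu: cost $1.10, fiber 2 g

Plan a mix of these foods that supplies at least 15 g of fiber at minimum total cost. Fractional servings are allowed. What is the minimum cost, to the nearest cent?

Cost per g of fiber: peanut butter $0.1667, almonds $0.2300, tempeh $0.3000, tofu $0.5500.
With no serving limits, use only peanut butter: 15 g / 3 g = 5 servings × $0.50 = $2.50.

$2.50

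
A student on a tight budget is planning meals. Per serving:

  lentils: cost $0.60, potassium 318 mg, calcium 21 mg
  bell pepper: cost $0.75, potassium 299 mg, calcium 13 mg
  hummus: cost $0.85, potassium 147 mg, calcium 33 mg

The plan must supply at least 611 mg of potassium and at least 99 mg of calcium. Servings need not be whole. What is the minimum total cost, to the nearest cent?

Compare the cost at each extreme point of the feasible region.
lentils only: max(611/318, 99/21) = 4.714 servings → $2.83.
bell pepper only: max(611/299, 99/13) = 7.615 servings → $5.71.
hummus only: max(611/147, 99/33) = 4.156 servings → $3.53.
lentils + bell pepper: intersection lies outside the first quadrant.
lentils + hummus with both tight: 0.7574 servings and 2.518 servings → $2.59.
bell pepper + hummus with both tight: 0.7051 servings and 2.722 servings → $2.84.
Cheapest feasible corner: $2.59.

$2.59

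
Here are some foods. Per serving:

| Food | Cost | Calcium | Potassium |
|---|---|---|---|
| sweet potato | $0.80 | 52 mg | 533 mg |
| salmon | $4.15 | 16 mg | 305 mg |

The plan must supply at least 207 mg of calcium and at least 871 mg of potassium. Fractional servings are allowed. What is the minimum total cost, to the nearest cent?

$3.18

sweet potato only: max(207/52, 871/533) = 3.981 servings → $3.18.
salmon only: max(207/16, 871/305) = 12.94 servings → $53.69.
sweet potato + salmon: intersection lies outside the first quadrant.
Cheapest feasible corner: $3.18.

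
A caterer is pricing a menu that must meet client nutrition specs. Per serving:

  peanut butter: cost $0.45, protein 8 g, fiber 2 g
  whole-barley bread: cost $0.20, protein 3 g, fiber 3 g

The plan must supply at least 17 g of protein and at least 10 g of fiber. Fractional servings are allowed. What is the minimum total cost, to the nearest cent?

$1.04

The cheapest plan sits at a corner of the feasible region — with two constraints it uses at most two foods.
peanut butter only: max(17/8, 10/2) = 5 servings → $2.25.
whole-barley bread only: max(17/3, 10/3) = 5.667 servings → $1.13.
peanut butter + whole-barley bread with both tight: 1.167 servings and 2.556 servings → $1.04.
So the least-cost plan costs $1.04.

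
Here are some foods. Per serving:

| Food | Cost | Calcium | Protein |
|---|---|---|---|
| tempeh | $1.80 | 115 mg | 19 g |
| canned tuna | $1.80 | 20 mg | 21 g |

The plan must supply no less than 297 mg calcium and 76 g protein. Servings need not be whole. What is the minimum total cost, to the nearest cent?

$6.91

Compare the cost at each extreme point of the feasible region.
tempeh only: max(297/115, 76/19) = 4 servings → $7.20.
canned tuna only: max(297/20, 76/21) = 14.85 servings → $26.73.
tempeh + canned tuna with both tight: 2.318 servings and 1.522 servings → $6.91.
Cheapest feasible corner: $6.91.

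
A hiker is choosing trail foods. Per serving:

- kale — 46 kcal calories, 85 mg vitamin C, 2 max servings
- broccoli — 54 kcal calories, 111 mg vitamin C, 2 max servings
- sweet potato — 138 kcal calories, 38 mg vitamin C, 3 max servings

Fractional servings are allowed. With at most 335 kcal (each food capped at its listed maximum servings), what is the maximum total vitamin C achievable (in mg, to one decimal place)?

Vitamin C per kcal: broccoli 2.056, kale 1.848, sweet potato 0.2754.
Take 2 servings of broccoli: uses 108 kcal, +222.0 mg vitamin C (running total 222.0 mg).
Take 2 servings of kale: uses 92 kcal, +170.0 mg vitamin C (running total 392.0 mg).
Take 0.9783 servings of sweet potato: uses 135 kcal, +37.2 mg vitamin C (running total 429.2 mg).
Greedy by best ratio exhausts the calories allowance optimally: 429.2 mg.

429.2 mg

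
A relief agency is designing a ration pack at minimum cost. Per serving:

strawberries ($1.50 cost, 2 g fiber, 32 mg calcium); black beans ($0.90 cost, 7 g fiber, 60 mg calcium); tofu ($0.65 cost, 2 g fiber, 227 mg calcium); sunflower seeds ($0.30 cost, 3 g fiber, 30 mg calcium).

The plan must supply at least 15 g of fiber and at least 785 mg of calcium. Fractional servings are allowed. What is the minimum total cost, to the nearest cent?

$2.88

This is a tiny linear program; its minimum lies at a vertex of the feasible set. List the vertices and price them.
strawberries only: max(15/2, 785/32) = 24.53 servings → $36.80.
black beans only: max(15/7, 785/60) = 13.08 servings → $11.78.
tofu only: max(15/2, 785/227) = 7.5 servings → $4.88.
sunflower seeds only: max(15/3, 785/30) = 26.17 servings → $7.85.
strawberries + black beans: intersection lies outside the first quadrant.
strawberries + tofu with both tight: 4.705 servings and 2.795 servings → $8.87.
strawberries + sunflower seeds: the both-tight solution has a negative serving — not a feasible corner.
black beans + tofu with both tight: 1.249 servings and 3.128 servings → $3.16.
black beans + sunflower seeds: intersection lies outside the first quadrant.
tofu + sunflower seeds with both tight: 3.068 servings and 2.955 servings → $2.88.
Cheapest feasible corner: $2.88.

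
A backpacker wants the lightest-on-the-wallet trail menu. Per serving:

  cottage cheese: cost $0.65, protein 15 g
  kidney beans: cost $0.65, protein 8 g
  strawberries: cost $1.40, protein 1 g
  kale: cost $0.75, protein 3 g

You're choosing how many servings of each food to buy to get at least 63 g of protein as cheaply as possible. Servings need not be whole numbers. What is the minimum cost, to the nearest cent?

$2.73

Cost per g of protein: cottage cheese $0.0433, kidney beans $0.0813, kale $0.2500, strawberries $1.4000.
With no serving limits, use only cottage cheese: 63 g / 15 g = 4.2 servings × $0.65 = $2.73.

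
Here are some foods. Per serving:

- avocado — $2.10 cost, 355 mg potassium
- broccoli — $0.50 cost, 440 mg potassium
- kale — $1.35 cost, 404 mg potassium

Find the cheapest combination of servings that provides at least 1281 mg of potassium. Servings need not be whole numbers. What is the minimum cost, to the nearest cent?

Cost per mg of potassium: broccoli $0.0011, kale $0.0033, avocado $0.0059.
With no serving limits, use only broccoli: 1281 mg / 440 mg = 2.911 servings × $0.50 = $1.46.

$1.46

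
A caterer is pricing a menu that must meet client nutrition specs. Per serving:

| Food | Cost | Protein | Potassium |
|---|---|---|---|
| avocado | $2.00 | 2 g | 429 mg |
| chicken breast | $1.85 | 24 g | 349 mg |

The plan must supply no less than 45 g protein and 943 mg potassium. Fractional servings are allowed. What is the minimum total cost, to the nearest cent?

$4.80

A basic optimal solution has at most two foods positive. Try each food alone and each pair with both targets met exactly.
avocado only: max(45/2, 943/429) = 22.5 servings → $45.00.
chicken breast only: max(45/24, 943/349) = 2.702 servings → $5.00.
avocado + chicken breast with both tight: 0.7217 servings and 1.815 servings → $4.80.
Cheapest feasible corner: $4.80.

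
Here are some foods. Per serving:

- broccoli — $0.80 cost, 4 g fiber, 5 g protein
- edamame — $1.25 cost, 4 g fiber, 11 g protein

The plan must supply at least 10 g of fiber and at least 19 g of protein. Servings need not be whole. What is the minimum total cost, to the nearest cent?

$2.49

The cheapest plan sits at a corner of the feasible region — with two constraints it uses at most two foods.
broccoli only: max(10/4, 19/5) = 3.8 servings → $3.04.
edamame only: max(10/4, 19/11) = 2.5 servings → $3.12.
broccoli + edamame with both tight: 1.417 servings and 1.083 servings → $2.49.
Cheapest feasible corner: $2.49.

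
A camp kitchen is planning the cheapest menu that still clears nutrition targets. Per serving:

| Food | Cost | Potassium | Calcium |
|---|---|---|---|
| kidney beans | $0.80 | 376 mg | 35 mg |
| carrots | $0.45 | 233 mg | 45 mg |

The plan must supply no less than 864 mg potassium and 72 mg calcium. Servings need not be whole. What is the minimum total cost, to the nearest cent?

$1.67

An LP optimum is at a vertex; with two nutrient constraints at most two foods are used. Check each candidate.
kidney beans only: max(864/376, 72/35) = 2.298 servings → $1.84.
carrots only: max(864/233, 72/45) = 3.708 servings → $1.67.
kidney beans + carrots: intersection lies outside the first quadrant.
The minimum over all feasible corners is $1.67.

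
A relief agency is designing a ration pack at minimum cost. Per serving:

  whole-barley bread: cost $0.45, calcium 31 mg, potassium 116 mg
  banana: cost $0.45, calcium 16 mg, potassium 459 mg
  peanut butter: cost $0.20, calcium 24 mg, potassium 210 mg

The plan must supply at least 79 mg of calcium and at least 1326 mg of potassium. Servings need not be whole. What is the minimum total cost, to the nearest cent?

$1.26

Compare the cost at each extreme point of the feasible region.
whole-barley bread only: max(79/31, 1326/116) = 11.43 servings → $5.14.
banana only: max(79/16, 1326/459) = 4.938 servings → $2.22.
peanut butter only: max(79/24, 1326/210) = 6.314 servings → $1.26.
whole-barley bread + banana with both tight: 1.216 servings and 2.582 servings → $1.71.
whole-barley bread + peanut butter: intersection lies outside the first quadrant.
banana + peanut butter with both tight: 1.99 servings and 1.965 servings → $1.29.
The minimum over all feasible corners is $1.26.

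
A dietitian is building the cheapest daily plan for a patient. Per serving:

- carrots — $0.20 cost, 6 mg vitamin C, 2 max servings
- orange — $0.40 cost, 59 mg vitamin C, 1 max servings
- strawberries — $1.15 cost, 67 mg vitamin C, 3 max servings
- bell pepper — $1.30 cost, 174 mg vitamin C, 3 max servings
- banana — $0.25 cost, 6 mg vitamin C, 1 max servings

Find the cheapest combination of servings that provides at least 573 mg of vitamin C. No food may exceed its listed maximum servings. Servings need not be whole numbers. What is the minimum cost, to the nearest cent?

$4.24

Cost per mg of vitamin C: orange $0.0068, bell pepper $0.0075, strawberries $0.0172, carrots $0.0333, banana $0.0417.
Take 1 serving of orange: +59.0 mg vitamin C for $0.40 (total $0.40, still need 514.0 mg).
Take 2.954 servings of bell pepper: +514.0 mg vitamin C for $3.84 (total $4.24, still need 0.0 mg).
Greedy by cheapest-per-mg is optimal for a single linear constraint, so the minimum cost is $4.24.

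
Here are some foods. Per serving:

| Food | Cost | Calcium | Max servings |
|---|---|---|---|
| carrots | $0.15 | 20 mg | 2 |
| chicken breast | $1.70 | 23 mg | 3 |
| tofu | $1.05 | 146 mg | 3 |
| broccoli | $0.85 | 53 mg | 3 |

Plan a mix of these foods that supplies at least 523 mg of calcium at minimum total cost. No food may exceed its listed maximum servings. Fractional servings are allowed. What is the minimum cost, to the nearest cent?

Cost per mg of calcium: tofu $0.0072, carrots $0.0075, broccoli $0.0160, chicken breast $0.0739.
Take 3 servings of tofu: +438.0 mg calcium for $3.15 (total $3.15, still need 85.0 mg).
Take 2 servings of carrots: +40.0 mg calcium for $0.30 (total $3.45, still need 45.0 mg).
Take 0.8491 servings of broccoli: +45.0 mg calcium for $0.72 (total $4.17, still need 0.0 mg).
Greedy by cheapest-per-mg is optimal for a single linear constraint, so the minimum cost is $4.17.

$4.17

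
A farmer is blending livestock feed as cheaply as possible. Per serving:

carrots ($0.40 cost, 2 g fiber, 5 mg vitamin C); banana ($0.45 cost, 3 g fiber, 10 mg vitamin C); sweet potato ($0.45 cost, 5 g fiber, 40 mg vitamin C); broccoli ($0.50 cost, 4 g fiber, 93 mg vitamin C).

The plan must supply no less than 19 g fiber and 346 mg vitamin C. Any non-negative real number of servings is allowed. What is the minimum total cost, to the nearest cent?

$2.16

carrots only: max(19/2, 346/5) = 69.2 servings → $27.68.
banana only: max(19/3, 346/10) = 34.6 servings → $15.57.
sweet potato only: max(19/5, 346/40) = 8.65 servings → $3.89.
broccoli only: max(19/4, 346/93) = 4.75 servings → $2.38.
carrots + banana: the both-tight solution has a negative serving — not a feasible corner.
carrots + sweet potato: the both-tight solution has a negative serving — not a feasible corner.
carrots + broccoli with both tight: 2.307 servings and 3.596 servings → $2.72.
banana + sweet potato: intersection lies outside the first quadrant.
banana + broccoli with both tight: 1.603 servings and 3.548 servings → $2.50.
sweet potato + broccoli with both tight: 1.256 servings and 3.18 servings → $2.16.
So the least-cost plan costs $2.16.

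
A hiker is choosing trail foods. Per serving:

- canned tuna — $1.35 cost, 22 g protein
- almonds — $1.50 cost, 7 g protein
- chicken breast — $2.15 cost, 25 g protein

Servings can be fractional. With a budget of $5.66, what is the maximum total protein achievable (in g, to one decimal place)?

92.2 g

Protein per dollar: canned tuna 16.3, chicken breast 11.63, almonds 4.667.
With no serving limits, spend the whole cost allowance on canned tuna: $5.66 / $1.35 × 22 g = 92.2 g.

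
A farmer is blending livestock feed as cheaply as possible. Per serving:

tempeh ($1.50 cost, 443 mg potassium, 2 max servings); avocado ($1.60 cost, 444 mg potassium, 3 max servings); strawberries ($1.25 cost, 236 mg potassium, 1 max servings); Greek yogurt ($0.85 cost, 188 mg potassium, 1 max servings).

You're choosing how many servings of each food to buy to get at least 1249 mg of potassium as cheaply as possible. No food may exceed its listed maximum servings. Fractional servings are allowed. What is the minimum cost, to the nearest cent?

Cost per mg of potassium: tempeh $0.0034, avocado $0.0036, Greek yogurt $0.0045, strawberries $0.0053.
Take 2 servings of tempeh: +886.0 mg potassium for $3.00 (total $3.00, still need 363.0 mg).
Take 0.8176 servings of avocado: +363.0 mg potassium for $1.31 (total $4.31, still need 0.0 mg).
Filling from the cheapest source first is optimal under one linear minimum: $4.31.

$4.31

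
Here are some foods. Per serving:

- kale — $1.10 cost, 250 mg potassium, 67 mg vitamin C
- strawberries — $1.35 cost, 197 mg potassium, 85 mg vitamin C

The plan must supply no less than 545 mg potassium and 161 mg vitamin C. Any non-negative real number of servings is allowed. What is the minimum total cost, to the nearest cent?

$2.62

Compare the cost at each extreme point of the feasible region.
kale only: max(545/250, 161/67) = 2.403 servings → $2.64.
strawberries only: max(545/197, 161/85) = 2.766 servings → $3.73.
kale + strawberries with both tight: 1.814 servings and 0.4639 servings → $2.62.
So the least-cost plan costs $2.62.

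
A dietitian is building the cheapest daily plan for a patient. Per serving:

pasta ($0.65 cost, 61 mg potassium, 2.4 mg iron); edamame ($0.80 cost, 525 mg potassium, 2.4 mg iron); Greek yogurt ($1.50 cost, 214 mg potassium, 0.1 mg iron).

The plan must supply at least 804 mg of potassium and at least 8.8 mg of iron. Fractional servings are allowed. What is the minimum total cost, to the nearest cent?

$2.57

The cheapest plan sits at a corner of the feasible region — with two constraints it uses at most two foods.
pasta only: max(804/61, 8.8/2.4) = 13.18 servings → $8.57.
edamame only: max(804/525, 8.8/2.4) = 3.667 servings → $2.93.
Greek yogurt only: max(804/214, 8.8/0.1) = 88 servings → $132.00.
pasta + edamame with both tight: 2.416 servings and 1.251 servings → $2.57.
pasta + Greek yogurt with both tight: 3.552 servings and 2.744 servings → $6.43.
edamame + Greek yogurt: intersection lies outside the first quadrant.
The minimum over all feasible corners is $2.57.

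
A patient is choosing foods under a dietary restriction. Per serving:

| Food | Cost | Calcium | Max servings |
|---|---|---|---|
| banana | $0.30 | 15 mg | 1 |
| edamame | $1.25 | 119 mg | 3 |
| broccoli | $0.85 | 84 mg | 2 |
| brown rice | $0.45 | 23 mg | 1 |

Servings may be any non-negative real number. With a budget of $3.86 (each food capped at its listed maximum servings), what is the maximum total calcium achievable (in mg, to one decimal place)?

Calcium per dollar: broccoli 98.82, edamame 95.2, brown rice 51.11, banana 50.
Take 2 servings of broccoli: spends $1.70, +168.0 mg calcium (running total 168.0 mg).
Take 1.728 servings of edamame: spends $2.16, +205.6 mg calcium (running total 373.6 mg).
Filling greedily by calcium-per-dollar is optimal for one linear limit, giving 373.6 mg.

373.6 mg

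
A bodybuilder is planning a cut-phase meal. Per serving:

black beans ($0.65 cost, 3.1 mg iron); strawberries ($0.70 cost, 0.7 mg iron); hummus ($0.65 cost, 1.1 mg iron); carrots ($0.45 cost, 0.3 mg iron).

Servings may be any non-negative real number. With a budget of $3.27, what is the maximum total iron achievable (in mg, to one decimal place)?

Iron per dollar: black beans 4.769, hummus 1.692, strawberries 1, carrots 0.6667.
With no serving limits, spend the whole cost allowance on black beans: $3.27 / $0.65 × 3.1 mg = 15.6 mg.

15.6 mg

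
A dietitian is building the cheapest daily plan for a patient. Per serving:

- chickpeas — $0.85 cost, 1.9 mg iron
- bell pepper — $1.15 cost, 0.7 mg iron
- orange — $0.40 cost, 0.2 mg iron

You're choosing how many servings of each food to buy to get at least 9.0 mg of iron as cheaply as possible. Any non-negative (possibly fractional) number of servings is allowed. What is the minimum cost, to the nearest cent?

$4.03

Cost per mg of iron: chickpeas $0.4474, bell pepper $1.6429, orange $2.0000.
With no serving limits, use only chickpeas: 9.0 mg / 1.9 mg = 4.737 servings × $0.85 = $4.03.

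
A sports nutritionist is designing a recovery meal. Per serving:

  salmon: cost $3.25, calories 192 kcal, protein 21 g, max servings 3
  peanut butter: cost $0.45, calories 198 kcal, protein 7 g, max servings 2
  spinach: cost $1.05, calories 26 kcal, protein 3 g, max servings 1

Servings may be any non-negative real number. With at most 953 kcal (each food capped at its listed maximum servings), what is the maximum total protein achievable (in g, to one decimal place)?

Protein per kcal: spinach 0.1154, salmon 0.1094, peanut butter 0.03535.
Take 1 serving of spinach: uses 26 kcal, +3.0 g protein (running total 3.0 g).
Take 3 servings of salmon: uses 576 kcal, +63.0 g protein (running total 66.0 g).
Take 1.773 servings of peanut butter: uses 351 kcal, +12.4 g protein (running total 78.4 g).
Filling greedily by protein-per-kcal is optimal for one linear limit, giving 78.4 g.

78.4 g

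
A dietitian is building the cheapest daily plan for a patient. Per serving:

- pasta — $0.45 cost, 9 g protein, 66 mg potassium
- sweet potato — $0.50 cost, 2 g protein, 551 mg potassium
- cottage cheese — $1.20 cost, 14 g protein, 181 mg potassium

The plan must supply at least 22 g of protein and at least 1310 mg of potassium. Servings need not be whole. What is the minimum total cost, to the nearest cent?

pasta only: max(22/9, 1310/66) = 19.85 servings → $8.93.
sweet potato only: max(22/2, 1310/551) = 11 servings → $5.50.
cottage cheese only: max(22/14, 1310/181) = 7.238 servings → $8.69.
pasta + sweet potato with both tight: 1.969 servings and 2.142 servings → $1.96.
pasta + cottage cheese with both targets exact would need a negative amount; discard.
sweet potato + cottage cheese with both tight: 1.953 servings and 1.292 servings → $2.53.
So the least-cost plan costs $1.96.

$1.96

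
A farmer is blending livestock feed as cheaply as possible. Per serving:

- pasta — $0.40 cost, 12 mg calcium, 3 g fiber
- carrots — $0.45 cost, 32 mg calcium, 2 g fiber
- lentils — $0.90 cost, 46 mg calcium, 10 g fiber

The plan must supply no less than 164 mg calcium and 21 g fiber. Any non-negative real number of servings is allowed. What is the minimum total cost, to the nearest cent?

$2.69

With two linear requirements the optimum uses one or two foods; enumerate the corners.
pasta only: max(164/12, 21/3) = 13.67 servings → $5.47.
carrots only: max(164/32, 21/2) = 10.5 servings → $4.72.
lentils only: max(164/46, 21/10) = 3.565 servings → $3.21.
pasta + carrots with both tight: 4.778 servings and 3.333 servings → $3.41.
pasta + lentils: the both-tight solution has a negative serving — not a feasible corner.
carrots + lentils with both tight: 2.956 servings and 1.509 servings → $2.69.
Cheapest feasible corner: $2.69.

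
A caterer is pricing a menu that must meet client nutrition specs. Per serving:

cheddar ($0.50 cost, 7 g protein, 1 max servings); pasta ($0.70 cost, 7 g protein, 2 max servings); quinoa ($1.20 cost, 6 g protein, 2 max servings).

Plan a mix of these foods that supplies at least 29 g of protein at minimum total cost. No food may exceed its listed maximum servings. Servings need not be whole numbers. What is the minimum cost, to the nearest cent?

Cost per g of protein: cheddar $0.0714, pasta $0.1000, quinoa $0.2000.
Take 1 serving of cheddar: +7.0 g protein for $0.50 (total $0.50, still need 22.0 g).
Take 2 servings of pasta: +14.0 g protein for $1.40 (total $1.90, still need 8.0 g).
Take 1.333 servings of quinoa: +8.0 g protein for $1.60 (total $3.50, still need 0.0 g).
Greedy by cheapest-per-g is optimal for a single linear constraint, so the minimum cost is $3.50.

$3.50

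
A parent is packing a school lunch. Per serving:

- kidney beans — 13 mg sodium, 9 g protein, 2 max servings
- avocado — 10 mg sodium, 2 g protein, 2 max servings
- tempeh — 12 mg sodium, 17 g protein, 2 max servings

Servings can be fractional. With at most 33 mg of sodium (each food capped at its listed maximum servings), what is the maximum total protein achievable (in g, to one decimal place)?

40.2 g

Protein per mg sodium: tempeh 1.417, kidney beans 0.6923, avocado 0.2.
Take 2 servings of tempeh: uses 24 mg sodium, +34.0 g protein (running total 34.0 g).
Take 0.6923 servings of kidney beans: uses 9 mg sodium, +6.2 g protein (running total 40.2 g).
Filling greedily by protein-per-mg sodium is optimal for one linear limit, giving 40.2 g.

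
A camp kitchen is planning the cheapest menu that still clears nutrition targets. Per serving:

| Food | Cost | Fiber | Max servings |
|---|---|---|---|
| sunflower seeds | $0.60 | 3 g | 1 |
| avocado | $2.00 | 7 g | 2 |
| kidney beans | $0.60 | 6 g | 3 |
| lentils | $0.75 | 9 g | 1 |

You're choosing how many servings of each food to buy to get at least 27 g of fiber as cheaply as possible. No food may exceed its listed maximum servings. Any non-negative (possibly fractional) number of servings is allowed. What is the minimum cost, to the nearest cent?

Cost per g of fiber: lentils $0.0833, kidney beans $0.1000, sunflower seeds $0.2000, avocado $0.2857.
Take 1 serving of lentils: +9.0 g fiber for $0.75 (total $0.75, still need 18.0 g).
Take 3 servings of kidney beans: +18.0 g fiber for $1.80 (total $2.55, still need 0.0 g).
Greedy by cheapest-per-g is optimal for a single linear constraint, so the minimum cost is $2.55.

$2.55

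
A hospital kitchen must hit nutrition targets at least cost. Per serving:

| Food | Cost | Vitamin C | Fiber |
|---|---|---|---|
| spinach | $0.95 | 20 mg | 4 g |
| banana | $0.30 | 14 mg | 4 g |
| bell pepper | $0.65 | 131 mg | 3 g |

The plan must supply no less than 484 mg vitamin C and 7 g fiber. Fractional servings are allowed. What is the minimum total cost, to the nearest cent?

An LP optimum is at a vertex; with two nutrient constraints at most two foods are used. Check each candidate.
spinach only: max(484/20, 7/4) = 24.2 servings → $22.99.
banana only: max(484/14, 7/4) = 34.57 servings → $10.37.
bell pepper only: max(484/131, 7/3) = 3.695 servings → $2.40.
spinach + banana with both targets exact would need a negative amount; discard.
spinach + bell pepper: intersection lies outside the first quadrant.
banana + bell pepper: the both-tight solution has a negative serving — not a feasible corner.
The minimum over all feasible corners is $2.40.

$2.40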